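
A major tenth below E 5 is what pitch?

Three letters down from E (plus an octave) reaches C.
A major tenth is 16 semitones; 16 semitones down from E5 gives C4.

C 4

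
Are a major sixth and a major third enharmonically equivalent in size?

A major sixth is 9 semitones but a major third is 4 semitones — different sizes.

No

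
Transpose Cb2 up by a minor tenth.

The tenth's letter: C up three letter names plus an octave → E.
A minor tenth spans 15 semitones, so from Cb2 the target pitch is Ebb3.

Ebb3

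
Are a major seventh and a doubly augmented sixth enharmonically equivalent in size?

A major seventh spans 11 semitones, and a doubly augmented sixth also spans 11 semitones — they're enharmonic.

Yes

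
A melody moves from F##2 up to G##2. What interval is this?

major second

F to G spans two letter names (F-G), so the interval is some kind of second.
Counting semitones, F##2→G##2 is 2, which is the major second.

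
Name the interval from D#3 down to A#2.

perfect fourth

Descending from D#3 to A#2 is the same interval as ascending A#2 to D#3.
A to D spans four letter names (A-B-C-D) — that makes it a fourth of some quality.
Counting semitones, A#2→D#3 is 5, which is the perfect fourth.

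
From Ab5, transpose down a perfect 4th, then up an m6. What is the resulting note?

A perfect fourth down from Ab5 is Eb5.
A minor sixth up from Eb5 is Cb6.

Cb6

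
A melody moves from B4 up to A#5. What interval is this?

major seventh

B to A spans seven letter names (B-C-D-E-F-G-A) — that makes it a seventh of some quality.
The major seventh spans 11 semitones, and B4 to A#5 is exactly 11 semitones — so this is a major seventh.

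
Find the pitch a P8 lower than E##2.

For an octave the letter name doesn't change: still E, an octave down.
Moving 12 semitones down from E##2 (the size of a perfect octave) reaches E##1.

E##1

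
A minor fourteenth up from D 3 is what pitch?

The fourteenth's letter: D up seven letter names plus an octave → C.
A minor fourteenth spans 22 semitones, so from D3 the target pitch is C5.

C 5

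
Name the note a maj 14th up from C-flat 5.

B-flat 6

The fourteenth's letter: C up seven letter names plus an octave → B.
A major fourteenth spans 23 semitones, so from Cb5 the target pitch is Bb6.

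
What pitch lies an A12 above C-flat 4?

G 5

Counting five letter names plus an octave up from C lands on G.
An augmented twelfth is 20 semitones; 20 semitones up from Cb4 gives G5.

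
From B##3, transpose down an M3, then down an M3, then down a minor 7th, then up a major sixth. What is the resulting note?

A major third down from B##3 is G##3.
G##3 down a major third → E#3 (4 semitones).
Down a minor seventh from E#3: F##2 (10 semitones down).
F##2 up a major sixth → D##3 (9 semitones).

D##3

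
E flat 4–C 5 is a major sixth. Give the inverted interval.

minor 3rd

Interval numbers invert to sum to nine: 6 + 3 = 9, so a sixth inverts to a third.
And major becomes minor under inversion, so we get a minor third.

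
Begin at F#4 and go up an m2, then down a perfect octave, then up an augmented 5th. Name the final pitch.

F#4 up a minor second → G4 (1 semitone).
A perfect octave down from G4 is G3.
Up an augmented fifth from G3: D#4 (8 semitones up).

D#4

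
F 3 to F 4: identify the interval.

P8

F to F is the same letter name, plus an octave — that makes it an octave of some quality.
The perfect octave spans 12 semitones, and F3 to F4 is exactly 12 semitones — so this is a perfect octave.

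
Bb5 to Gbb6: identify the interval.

diminished 6th

B to G spans six letter names (B-C-D-E-F-G), so the interval is some kind of sixth.
A major sixth would be 9 semitones; Bb5 to Gbb6 is 7, two semitones narrower, so the interval is diminished.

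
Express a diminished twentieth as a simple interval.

diminished sixth

Each octave removed subtracts seven from the number: 20 − 14 = 6.
So a diminished twentieth is 2 octaves plus a diminished sixth. The quality is unchanged.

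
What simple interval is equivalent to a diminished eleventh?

diminished 4th

Subtracting seven from the interval number removes an octave: 11 − 7 = 4.
So a diminished eleventh is an octave plus a diminished fourth. The quality is unchanged.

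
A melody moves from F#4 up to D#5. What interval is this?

major 6th

F to D spans six letter names (F-G-A-B-C-D): a sixth.
F#4 to D#5 is 9 semitones, matching the major sixth exactly, so the quality is major.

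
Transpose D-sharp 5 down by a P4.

A-sharp 4

The fourth takes the letter from D down to A.
Moving 5 semitones down from D#5 (the size of a perfect fourth) reaches A#4.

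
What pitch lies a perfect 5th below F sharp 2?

B 1

Counting five letter names down from F lands on B.
A perfect fifth is 7 semitones; 7 semitones down from F#2 gives B1.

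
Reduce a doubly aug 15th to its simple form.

Each octave removed subtracts seven from the number: 15 − 7 = 8.
Quality carries through unchanged, so the simple form is a doubly augmented octave.

AA8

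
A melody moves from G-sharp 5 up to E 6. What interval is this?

G to E spans six letter names (G-A-B-C-D-E): a sixth.
At 8 semitones, G#5→E6 falls one short of a major sixth: minor.

minor sixth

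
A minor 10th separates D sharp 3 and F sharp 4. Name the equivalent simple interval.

minor 3rd

Subtracting seven from the interval number removes an octave: 10 − 7 = 3.
Quality carries through unchanged, so the simple form is a minor third.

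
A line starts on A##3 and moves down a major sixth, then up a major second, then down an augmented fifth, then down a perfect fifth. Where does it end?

A##3 down a major sixth → C##3 (9 semitones).
A major second up from C##3 is D##3.
An augmented fifth down from D##3 is G#2.
Down a perfect fifth from G#2: C#2 (7 semitones down).

C#2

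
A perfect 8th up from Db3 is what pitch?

Db4

An octave keeps the letter name D, an octave up from D.
A perfect octave is 12 semitones; 12 semitones up from Db3 gives Db4.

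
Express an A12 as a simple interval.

A5

Subtracting seven from the interval number removes an octave: 12 − 7 = 5.
That makes an augmented twelfth a compound augmented fifth — an octave plus an augmented fifth.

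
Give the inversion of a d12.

First reduce the compound diminished twelfth to its simple form, a diminished fifth.
Inverted interval numbers add to nine, so a fifth pairs with a fourth (5 + 4 = 9).
Quality inverts too: diminished becomes augmented. That makes the inversion an augmented fourth.

augmented 4th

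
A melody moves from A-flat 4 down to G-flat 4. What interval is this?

major second

Descending from Ab4 to Gb4 is the same interval as ascending Gb4 to Ab4.
G to A spans two letter names (G-A), so the interval is some kind of second.
Counting semitones, Gb4→Ab4 is 2, which is the major second.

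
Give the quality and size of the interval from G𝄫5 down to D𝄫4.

perfect eleventh

Descending from Gbb5 to Dbb4 is the same interval as ascending Dbb4 to Gbb5.
D to G spans four letter names (D-E-F-G), plus an octave, so the interval is some kind of eleventh.
Dbb4 to Gbb5 is 17 semitones, matching the perfect eleventh exactly, so the quality is perfect.
(Equivalently, a compound perfect fourth: a perfect fourth plus an octave.)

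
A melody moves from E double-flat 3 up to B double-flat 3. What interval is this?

E to B spans five letter names (E-F-G-A-B), so the interval is some kind of fifth.
Ebb3 to Bbb3 is 7 semitones, matching the perfect fifth exactly, so the quality is perfect.

perfect fifth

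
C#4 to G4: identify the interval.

C to G spans five letter names (C-D-E-F-G), so the interval is some kind of fifth.
C#4 to G4 spans 6 semitones — one semitone narrower than the perfect fifth (7) — giving a diminished fifth.

d5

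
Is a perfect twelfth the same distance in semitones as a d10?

No

A perfect twelfth is 19 semitones but a diminished tenth is 14 semitones — different sizes.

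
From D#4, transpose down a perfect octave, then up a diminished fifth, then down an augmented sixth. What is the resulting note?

Cb3

A perfect octave down from D#4 is D#3.
Up a diminished fifth from D#3: A3 (6 semitones up).
A3 down an augmented sixth → Cb3 (10 semitones).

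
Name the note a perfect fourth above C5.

F5

Counting four letter names up from C lands on F.
Moving 5 semitones up from C5 (the size of a perfect fourth) reaches F5.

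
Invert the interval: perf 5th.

Interval numbers invert to sum to nine: 5 + 4 = 9, so a fifth inverts to a fourth.
Quality inverts too: perfect stays perfect. That makes the inversion a perfect fourth.

perfect 4th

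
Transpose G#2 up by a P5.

Five letter names up from G: D.
A perfect fifth is 7 semitones; 7 semitones up from G#2 gives D#3.

D#3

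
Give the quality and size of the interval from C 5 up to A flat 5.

C to A spans six letter names (C-D-E-F-G-A): a sixth.
At 8 semitones, C5→Ab5 falls one short of a major sixth: minor.

m6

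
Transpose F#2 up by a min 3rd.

A2

The third takes the letter from F up to A.
A minor third spans 3 semitones, so from F#2 the target pitch is A2.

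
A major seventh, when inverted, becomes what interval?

Interval numbers invert to sum to nine: 7 + 2 = 9, so a seventh inverts to a second.
And major becomes minor under inversion, so we get a minor second.

minor second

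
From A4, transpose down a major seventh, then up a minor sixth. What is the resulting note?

Gb4

Down a major seventh from A4: Bb3 (11 semitones down).
Bb3 up a minor sixth → Gb4 (8 semitones).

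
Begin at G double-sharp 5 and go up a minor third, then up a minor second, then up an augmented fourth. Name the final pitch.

A minor third up from G##5 is B#5.
B#5 up a minor second → C#6 (1 semitone).
C#6 up an augmented fourth → F##6 (6 semitones).

F double-sharp 6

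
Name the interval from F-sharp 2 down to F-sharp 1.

Descending from F#2 to F#1 is the same interval as ascending F#1 to F#2.
F to F is the same letter name, plus an octave — that makes it an octave of some quality.
Counting semitones, F#1→F#2 is 12, which is the perfect octave.

perfect 8th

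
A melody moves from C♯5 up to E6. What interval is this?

C to E spans three letter names (C-D-E), plus an octave, so the interval is some kind of tenth.
C#5 to E6 is 15 semitones, a half step short of the major tenth (16), so this is minor.
(Equivalently, a compound minor third: a minor third plus an octave.)

minor tenth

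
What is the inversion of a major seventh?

minor 2nd

The rule of nine gives the new number: 9 − 7 = 2, so a seventh becomes a second.
And major becomes minor under inversion, so we get a minor second.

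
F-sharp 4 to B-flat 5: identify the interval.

diminished 11th

F to B spans four letter names (F-G-A-B), plus an octave — that makes it an eleventh of some quality.
The perfect eleventh is 17 semitones; here we have 16, one semitone narrower: diminished.
(Equivalently, a compound diminished fourth: a diminished fourth plus an octave.)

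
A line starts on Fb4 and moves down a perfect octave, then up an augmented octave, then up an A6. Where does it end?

D#5

Fb4 down a perfect octave → Fb3 (12 semitones).
Up an augmented octave from Fb3: F4 (13 semitones up).
An augmented sixth up from F4 is D#5.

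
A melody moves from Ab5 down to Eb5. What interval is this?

perfect fourth

Descending from Ab5 to Eb5 is the same interval as ascending Eb5 to Ab5.
E to A spans four letter names (E-F-G-A), so the interval is some kind of fourth.
Eb5 to Ab5 is 5 semitones, matching the perfect fourth exactly, so the quality is perfect.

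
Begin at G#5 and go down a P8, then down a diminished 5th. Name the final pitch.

A perfect octave down from G#5 is G#4.
A diminished fifth down from G#4 is C##4.

C##4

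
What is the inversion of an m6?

M3

Interval numbers invert to sum to nine: 6 + 3 = 9, so a sixth inverts to a third.
The quality also flips — minor becomes major — giving a major third.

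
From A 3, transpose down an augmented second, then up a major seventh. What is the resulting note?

An augmented second down from A3 is Gb3.
Gb3 up a major seventh → F4 (11 semitones).

F 4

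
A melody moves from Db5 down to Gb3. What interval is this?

perfect twelfth

Descending from Db5 to Gb3 is the same interval as ascending Gb3 to Db5.
G to D spans five letter names (G-A-B-C-D), plus an octave, so the interval is some kind of twelfth.
The perfect twelfth spans 19 semitones, and Gb3 to Db5 is exactly 19 semitones — so this is a perfect twelfth.
(Equivalently, a compound perfect fifth: a perfect fifth plus an octave.)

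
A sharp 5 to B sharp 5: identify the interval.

A to B spans two letter names (A-B) — that makes it a second of some quality.
The major second spans 2 semitones, and A#5 to B#5 is exactly 2 semitones — so this is a major second.

major second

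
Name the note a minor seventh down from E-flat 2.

F 1

The seventh takes the letter from E down to F.
Moving 10 semitones down from Eb2 (the size of a minor seventh) reaches F1.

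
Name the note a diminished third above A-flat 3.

Counting three letter names up from A lands on C.
A diminished third spans 2 semitones, so from Ab3 the target pitch is Cbb4.

C-double-flat 4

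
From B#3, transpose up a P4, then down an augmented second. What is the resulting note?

A perfect fourth up from B#3 is E#4.
Down an augmented second from E#4: D4 (3 semitones down).

D4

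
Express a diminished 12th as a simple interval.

Each octave removed subtracts seven from the number: 12 − 7 = 5.
Quality carries through unchanged, so the simple form is a diminished fifth.

diminished 5th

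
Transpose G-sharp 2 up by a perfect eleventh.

C-sharp 4

Four letters up from G (plus an octave) reaches C.
Moving 17 semitones up from G#2 (the size of a perfect eleventh) reaches C#4.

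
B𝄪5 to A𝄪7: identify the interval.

B to A spans seven letter names (B-C-D-E-F-G-A), plus an octave, so the interval is some kind of fourteenth.
A major fourteenth would be 23 semitones, but B##5 to A##7 is 22 — one semitone narrower, making it a minor fourteenth.
(Equivalently, a compound minor seventh: a minor seventh plus an octave.)

minor fourteenth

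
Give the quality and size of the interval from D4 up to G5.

D to G spans four letter names (D-E-F-G), plus an octave: an eleventh.
D4 to G5 is 17 semitones, matching the perfect eleventh exactly, so the quality is perfect.
(Equivalently, a compound perfect fourth: a perfect fourth plus an octave.)

P11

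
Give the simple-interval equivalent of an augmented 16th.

Subtracting seven from the interval number removes an octave: 16 − 14 = 2.
Quality carries through unchanged, so the simple form is an augmented second.

augmented 2nd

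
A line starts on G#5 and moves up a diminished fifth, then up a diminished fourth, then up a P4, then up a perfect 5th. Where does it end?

Gb7

G#5 up a diminished fifth → D6 (6 semitones).
A diminished fourth up from D6 is Gb6.
Up a perfect fourth from Gb6: Cb7 (5 semitones up).
Up a perfect fifth from Cb7: Gb7 (7 semitones up).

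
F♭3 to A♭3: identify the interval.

F to A spans three letter names (F-G-A), so the interval is some kind of third.
The major third spans 4 semitones, and Fb3 to Ab3 is exactly 4 semitones — so this is a major third.

major third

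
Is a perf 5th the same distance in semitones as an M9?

No

7 semitones (perfect fifth) vs 14 semitones (major ninth): not equal.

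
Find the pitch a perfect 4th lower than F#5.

C#5

The fourth takes the letter from F down to C.
A perfect fourth spans 5 semitones, so from F#5 the target pitch is C#5.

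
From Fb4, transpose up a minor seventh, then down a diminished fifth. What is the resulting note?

Ab4

Fb4 up a minor seventh → Ebb5 (10 semitones).
Ebb5 down a diminished fifth → Ab4 (6 semitones).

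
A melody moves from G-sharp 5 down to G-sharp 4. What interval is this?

P8

Descending from G#5 to G#4 is the same interval as ascending G#4 to G#5.
G to G is the same letter name, plus an octave — that makes it an octave of some quality.
G#4 to G#5 is 12 semitones, matching the perfect octave exactly, so the quality is perfect.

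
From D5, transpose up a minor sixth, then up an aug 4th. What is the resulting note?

A minor sixth up from D5 is Bb5.
Bb5 up an augmented fourth → E6 (6 semitones).

E6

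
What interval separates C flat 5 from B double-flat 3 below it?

major ninth

Descending from Cb5 to Bbb3 is the same interval as ascending Bbb3 to Cb5.
B to C spans two letter names (B-C), plus an octave, so the interval is some kind of ninth.
Bbb3 to Cb5 is 14 semitones, matching the major ninth exactly, so the quality is major.
(Equivalently, a compound major second: a major second plus an octave.)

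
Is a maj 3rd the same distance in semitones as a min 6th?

No

A major third spans 4 semitones; a minor sixth spans 8 semitones. They differ by 4.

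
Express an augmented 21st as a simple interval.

Each octave removed subtracts seven from the number: 21 − 14 = 7.
That makes an augmented twenty-first a compound augmented seventh — 2 octaves plus an augmented seventh.

A7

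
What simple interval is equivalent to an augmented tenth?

A3

Each octave removed subtracts seven from the number: 10 − 7 = 3.
Quality carries through unchanged, so the simple form is an augmented third.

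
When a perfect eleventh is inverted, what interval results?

First reduce the compound perfect eleventh to its simple form, a perfect fourth.
The rule of nine gives the new number: 9 − 4 = 5, so a fourth becomes a fifth.
And perfect stays perfect under inversion, so we get a perfect fifth.

perfect 5th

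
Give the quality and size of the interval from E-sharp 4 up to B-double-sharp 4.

E to B spans five letter names (E-F-G-A-B) — that makes it a fifth of some quality.
A perfect fifth would be 7 semitones; E#4 to B##4 is 8, one semitone wider, so the interval is augmented.

augmented fifth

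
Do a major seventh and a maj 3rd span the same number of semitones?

No

A major seventh is 11 semitones but a major third is 4 semitones — different sizes.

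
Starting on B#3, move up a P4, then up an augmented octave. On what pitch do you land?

Up a perfect fourth from B#3: E#4 (5 semitones up).
E#4 up an augmented octave → E##5 (13 semitones).

E##5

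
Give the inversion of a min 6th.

Inverted interval numbers add to nine, so a sixth pairs with a third (6 + 3 = 9).
Quality inverts too: minor becomes major. That makes the inversion a major third.

major 3rd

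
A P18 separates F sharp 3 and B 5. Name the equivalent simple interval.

Subtracting seven from the interval number removes an octave: 18 − 14 = 4.
Quality carries through unchanged, so the simple form is a perfect fourth.

perfect 4th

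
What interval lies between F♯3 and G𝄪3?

augmented 2nd

F to G spans two letter names (F-G): a second.
The major second is 2 semitones; here we have 3, one semitone wider: augmented.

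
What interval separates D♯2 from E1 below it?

Descending from D#2 to E1 is the same interval as ascending E1 to D#2.
E to D spans seven letter names (E-F-G-A-B-C-D) — that makes it a seventh of some quality.
The major seventh spans 11 semitones, and E1 to D#2 is exactly 11 semitones — so this is a major seventh.

major seventh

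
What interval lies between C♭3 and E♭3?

major 3rd

C to E spans three letter names (C-D-E), so the interval is some kind of third.
The major third spans 4 semitones, and Cb3 to Eb3 is exactly 4 semitones — so this is a major third.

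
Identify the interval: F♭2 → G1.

diminished seventh

Descending from Fb2 to G1 is the same interval as ascending G1 to Fb2.
G to F spans seven letter names (G-A-B-C-D-E-F), so the interval is some kind of seventh.
G1 to Fb2 spans 9 semitones — two semitones narrower than the major seventh (11) — giving a diminished seventh.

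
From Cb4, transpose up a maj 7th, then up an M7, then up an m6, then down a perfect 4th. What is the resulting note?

C6

A major seventh up from Cb4 is Bb4.
Bb4 up a major seventh → A5 (11 semitones).
A minor sixth up from A5 is F6.
F6 down a perfect fourth → C6 (5 semitones).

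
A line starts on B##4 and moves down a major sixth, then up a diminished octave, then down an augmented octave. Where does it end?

Down a major sixth from B##4: D##4 (9 semitones down).
A diminished octave up from D##4 is D#5.
D#5 down an augmented octave → D4 (13 semitones).

D4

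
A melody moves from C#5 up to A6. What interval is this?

minor thirteenth

C to A spans six letter names (C-D-E-F-G-A), plus an octave: a thirteenth.
At 20 semitones, C#5→A6 falls one short of a major thirteenth: minor.
(Equivalently, a compound minor sixth: a minor sixth plus an octave.)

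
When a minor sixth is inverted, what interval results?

Interval numbers invert to sum to nine: 6 + 3 = 9, so a sixth inverts to a third.
Quality inverts too: minor becomes major. That makes the inversion a major third.

M3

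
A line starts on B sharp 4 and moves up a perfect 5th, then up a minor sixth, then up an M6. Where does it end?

B#4 up a perfect fifth → F##5 (7 semitones).
Up a minor sixth from F##5: D#6 (8 semitones up).
D#6 up a major sixth → B#6 (9 semitones).

B sharp 6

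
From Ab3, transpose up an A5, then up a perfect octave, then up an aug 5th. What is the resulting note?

Up an augmented fifth from Ab3: E4 (8 semitones up).
A perfect octave up from E4 is E5.
Up an augmented fifth from E5: B#5 (8 semitones up).

B#5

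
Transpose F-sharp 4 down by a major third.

Counting three letter names down from F lands on D.
A major third spans 4 semitones, so from F#4 the target pitch is D4.

D 4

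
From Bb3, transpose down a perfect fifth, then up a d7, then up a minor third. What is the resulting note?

Fbb4

A perfect fifth down from Bb3 is Eb3.
Up a diminished seventh from Eb3: Dbb4 (9 semitones up).
Up a minor third from Dbb4: Fbb4 (3 semitones up).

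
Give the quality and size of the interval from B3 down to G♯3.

Descending from B3 to G#3 is the same interval as ascending G#3 to B3.
G to B spans three letter names (G-A-B) — that makes it a third of some quality.
G#3 to B3 is 3 semitones, a half step short of the major third (4), so this is minor.

minor 3rd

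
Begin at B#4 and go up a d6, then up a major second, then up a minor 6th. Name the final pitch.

B#4 up a diminished sixth → G5 (7 semitones).
A major second up from G5 is A5.
Up a minor sixth from A5: F6 (8 semitones up).

F6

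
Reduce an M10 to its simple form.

Subtracting seven from the interval number removes an octave: 10 − 7 = 3.
That makes a major tenth a compound major third — an octave plus a major third.

major third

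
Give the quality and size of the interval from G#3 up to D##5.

G to D spans five letter names (G-A-B-C-D), plus an octave: a twelfth.
The perfect twelfth is 19 semitones; here we have 20, one semitone wider: augmented.
(Equivalently, a compound augmented fifth: an augmented fifth plus an octave.)

augmented 12th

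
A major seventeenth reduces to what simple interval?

major 3rd

Take out 2 octaves (14 from the number): 17 − 14 = 3.
So a major seventeenth is 2 octaves plus a major third. The quality is unchanged.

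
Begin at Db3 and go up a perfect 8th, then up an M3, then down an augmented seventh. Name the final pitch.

Up a perfect octave from Db3: Db4 (12 semitones up).
A major third up from Db4 is F4.
An augmented seventh down from F4 is Gbb3.

Gbb3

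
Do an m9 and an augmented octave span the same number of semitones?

A minor ninth = 13 semitones = an augmented octave; enharmonically equal.

Yes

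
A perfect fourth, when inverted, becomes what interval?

Inverted interval numbers add to nine, so a fourth pairs with a fifth (4 + 5 = 9).
Quality inverts too: perfect stays perfect. That makes the inversion a perfect fifth.

perfect fifth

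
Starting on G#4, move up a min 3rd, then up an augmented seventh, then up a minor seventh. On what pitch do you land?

G#4 up a minor third → B4 (3 semitones).
An augmented seventh up from B4 is A##5.
A minor seventh up from A##5 is G##6.

G##6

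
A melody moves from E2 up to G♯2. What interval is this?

major 3rd

E to G spans three letter names (E-F-G): a third.
Counting semitones, E2→G#2 is 4, which is the major third.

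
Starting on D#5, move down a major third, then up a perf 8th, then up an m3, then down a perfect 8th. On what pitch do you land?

Down a major third from D#5: B4 (4 semitones down).
Up a perfect octave from B4: B5 (12 semitones up).
Up a minor third from B5: D6 (3 semitones up).
A perfect octave down from D6 is D5.

D5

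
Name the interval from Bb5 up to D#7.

B to D spans three letter names (B-C-D), plus an octave: a tenth.
A major tenth would be 16 semitones; Bb5 to D#7 is 17, one semitone wider, so the interval is augmented.
(Equivalently, a compound augmented third: an augmented third plus an octave.)

A10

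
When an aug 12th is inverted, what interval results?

diminished fourth

First reduce the compound augmented twelfth to its simple form, an augmented fifth.
Interval numbers invert to sum to nine: 5 + 4 = 9, so a fifth inverts to a fourth.
And augmented becomes diminished under inversion, so we get a diminished fourth.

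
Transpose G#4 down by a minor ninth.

F##3

Counting two letter names plus an octave down from G lands on F.
A minor ninth is 13 semitones; 13 semitones down from G#4 gives F##3.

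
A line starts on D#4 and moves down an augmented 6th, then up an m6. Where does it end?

An augmented sixth down from D#4 is F3.
Up a minor sixth from F3: Db4 (8 semitones up).

Db4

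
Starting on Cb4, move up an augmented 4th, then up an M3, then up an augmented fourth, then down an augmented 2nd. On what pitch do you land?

C5

An augmented fourth up from Cb4 is F4.
F4 up a major third → A4 (4 semitones).
Up an augmented fourth from A4: D#5 (6 semitones up).
Down an augmented second from D#5: C5 (3 semitones down).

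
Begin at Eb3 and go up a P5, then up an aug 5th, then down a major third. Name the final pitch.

D4

Eb3 up a perfect fifth → Bb3 (7 semitones).
Up an augmented fifth from Bb3: F#4 (8 semitones up).
F#4 down a major third → D4 (4 semitones).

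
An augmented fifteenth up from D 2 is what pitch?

The letter stays D (same as the start), shifted two octaves up.
An augmented fifteenth is 25 semitones; 25 semitones up from D2 gives D#4.

D sharp 4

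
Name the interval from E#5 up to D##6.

E to D spans seven letter names (E-F-G-A-B-C-D), so the interval is some kind of seventh.
Counting semitones, E#5→D##6 is 11, which is the major seventh.

major 7th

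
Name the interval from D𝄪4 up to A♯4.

diminished fifth

D to A spans five letter names (D-E-F-G-A) — that makes it a fifth of some quality.
A perfect fifth would be 7 semitones; D##4 to A#4 is 6, one semitone narrower, so the interval is diminished.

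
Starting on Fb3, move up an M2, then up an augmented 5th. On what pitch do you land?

D4

A major second up from Fb3 is Gb3.
Up an augmented fifth from Gb3: D4 (8 semitones up).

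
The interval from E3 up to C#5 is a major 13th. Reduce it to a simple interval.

Each octave removed subtracts seven from the number: 13 − 7 = 6.
So a major thirteenth is an octave plus a major sixth. The quality is unchanged.

major 6th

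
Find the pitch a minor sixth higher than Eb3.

Counting six letter names up from E lands on C.
A minor sixth is 8 semitones; 8 semitones up from Eb3 gives Cb4.

Cb4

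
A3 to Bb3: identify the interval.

A to B spans two letter names (A-B): a second.
At 1 semitone, A3→Bb3 falls one short of a major second: minor.

m2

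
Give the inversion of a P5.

Inverted interval numbers add to nine, so a fifth pairs with a fourth (5 + 4 = 9).
And perfect stays perfect under inversion, so we get a perfect fourth.

perfect fourth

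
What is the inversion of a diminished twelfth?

First reduce the compound diminished twelfth to its simple form, a diminished fifth.
Interval numbers invert to sum to nine: 5 + 4 = 9, so a fifth inverts to a fourth.
Quality inverts too: diminished becomes augmented. That makes the inversion an augmented fourth.

augmented fourth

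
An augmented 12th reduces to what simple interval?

A5

Take out an octave (7 from the number): 12 − 7 = 5.
That makes an augmented twelfth a compound augmented fifth — an octave plus an augmented fifth.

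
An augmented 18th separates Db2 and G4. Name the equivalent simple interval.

Subtracting seven from the interval number removes an octave: 18 − 14 = 4.
So an augmented eighteenth is 2 octaves plus an augmented fourth. The quality is unchanged.

augmented 4th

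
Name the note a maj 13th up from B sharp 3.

Counting six letter names plus an octave up from B lands on G.
A major thirteenth spans 21 semitones, so from B#3 the target pitch is G##5.

G double-sharp 5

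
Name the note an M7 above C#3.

Counting seven letter names up from C lands on B.
A major seventh spans 11 semitones, so from C#3 the target pitch is B#3.

B#3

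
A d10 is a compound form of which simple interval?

diminished third

Each octave removed subtracts seven from the number: 10 − 7 = 3.
That makes a diminished tenth a compound diminished third — an octave plus a diminished third.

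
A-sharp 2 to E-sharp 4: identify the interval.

A to E spans five letter names (A-B-C-D-E), plus an octave: a twelfth.
Counting semitones, A#2→E#4 is 19, which is the perfect twelfth.
(Equivalently, a compound perfect fifth: a perfect fifth plus an octave.)

P12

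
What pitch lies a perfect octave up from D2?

D3

The letter stays D (same as the start), shifted an octave up.
A perfect octave is 12 semitones; 12 semitones up from D2 gives D3.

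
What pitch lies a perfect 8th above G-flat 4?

G-flat 5

The letter stays G (same as the start), shifted an octave up.
Moving 12 semitones up from Gb4 (the size of a perfect octave) reaches Gb5.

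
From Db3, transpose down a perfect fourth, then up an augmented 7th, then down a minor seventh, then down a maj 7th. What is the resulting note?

Db3 down a perfect fourth → Ab2 (5 semitones).
Ab2 up an augmented seventh → G#3 (12 semitones).
A minor seventh down from G#3 is A#2.
Down a major seventh from A#2: B1 (11 semitones down).

B1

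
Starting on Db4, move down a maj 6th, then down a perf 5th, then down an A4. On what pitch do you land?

A major sixth down from Db4 is Fb3.
Down a perfect fifth from Fb3: Bbb2 (7 semitones down).
Bbb2 down an augmented fourth → Fbb2 (6 semitones).

Fbb2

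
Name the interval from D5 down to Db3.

augmented fifteenth

Descending from D5 to Db3 is the same interval as ascending Db3 to D5.
D to D is the same letter name, plus 2 octaves — that makes it a fifteenth of some quality.
A perfect fifteenth would be 24 semitones; Db3 to D5 is 25, one semitone wider, so the interval is augmented.
(Equivalently, a compound augmented octave: an augmented octave plus an octave.)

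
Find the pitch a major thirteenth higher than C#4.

The thirteenth's letter: C up six letter names plus an octave → A.
A major thirteenth is 21 semitones; 21 semitones up from C#4 gives A#5.

A#5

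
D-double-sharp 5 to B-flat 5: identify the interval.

D to B spans six letter names (D-E-F-G-A-B): a sixth.
A major sixth would be 9 semitones; D##5 to Bb5 is 6, three semitones narrower, so the interval is doubly diminished.

doubly diminished 6th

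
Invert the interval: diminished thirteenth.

First reduce the compound diminished thirteenth to its simple form, a diminished sixth.
Inverted interval numbers add to nine, so a sixth pairs with a third (6 + 3 = 9).
And diminished becomes augmented under inversion, so we get an augmented third.

augmented 3rd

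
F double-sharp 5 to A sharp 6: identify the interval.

F to A spans three letter names (F-G-A), plus an octave: a tenth.
A major tenth would be 16 semitones, but F##5 to A#6 is 15 — one semitone narrower, making it a minor tenth.
(Equivalently, a compound minor third: a minor third plus an octave.)

minor tenth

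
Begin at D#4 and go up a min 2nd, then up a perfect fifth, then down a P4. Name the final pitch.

F#4

A minor second up from D#4 is E4.
Up a perfect fifth from E4: B4 (7 semitones up).
Down a perfect fourth from B4: F#4 (5 semitones down).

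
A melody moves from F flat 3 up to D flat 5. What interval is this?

F to D spans six letter names (F-G-A-B-C-D), plus an octave, so the interval is some kind of thirteenth.
Fb3 to Db5 is 21 semitones, matching the major thirteenth exactly, so the quality is major.
(Equivalently, a compound major sixth: a major sixth plus an octave.)

major thirteenth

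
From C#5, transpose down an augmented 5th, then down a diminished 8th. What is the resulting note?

F#3

Down an augmented fifth from C#5: F4 (8 semitones down).
F4 down a diminished octave → F#3 (11 semitones).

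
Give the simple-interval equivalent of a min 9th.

minor second

Take out an octave (7 from the number): 9 − 7 = 2.
Quality carries through unchanged, so the simple form is a minor second.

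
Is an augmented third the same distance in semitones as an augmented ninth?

5 semitones (augmented third) vs 15 semitones (augmented ninth): not equal.

No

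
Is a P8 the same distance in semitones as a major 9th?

No

12 semitones (perfect octave) vs 14 semitones (major ninth): not equal.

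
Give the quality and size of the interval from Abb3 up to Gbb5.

A to G spans seven letter names (A-B-C-D-E-F-G), plus an octave, so the interval is some kind of fourteenth.
At 22 semitones, Abb3→Gbb5 falls one short of a major fourteenth: minor.
(Equivalently, a compound minor seventh: a minor seventh plus an octave.)

m14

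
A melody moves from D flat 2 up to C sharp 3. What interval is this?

D to C spans seven letter names (D-E-F-G-A-B-C) — that makes it a seventh of some quality.
The major seventh is 11 semitones; here we have 12, one semitone wider: augmented.

augmented seventh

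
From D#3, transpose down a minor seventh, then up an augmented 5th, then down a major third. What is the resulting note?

D#3 down a minor seventh → E#2 (10 semitones).
An augmented fifth up from E#2 is B##2.
B##2 down a major third → G##2 (4 semitones).

G##2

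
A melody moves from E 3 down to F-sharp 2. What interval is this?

Descending from E3 to F#2 is the same interval as ascending F#2 to E3.
F to E spans seven letter names (F-G-A-B-C-D-E) — that makes it a seventh of some quality.
A major seventh would be 11 semitones, but F#2 to E3 is 10 — one semitone narrower, making it a minor seventh.

m7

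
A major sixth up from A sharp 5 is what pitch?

F double-sharp 6

Six letter names up from A: F.
Moving 9 semitones up from A#5 (the size of a major sixth) reaches F##6.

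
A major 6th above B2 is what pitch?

G#3

The sixth takes the letter from B up to G.
A major sixth spans 9 semitones, so from B2 the target pitch is G#3.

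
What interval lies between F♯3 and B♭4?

diminished eleventh

F to B spans four letter names (F-G-A-B), plus an octave — that makes it an eleventh of some quality.
F#3 to Bb4 spans 16 semitones — one semitone narrower than the perfect eleventh (17) — giving a diminished eleventh.
(Equivalently, a compound diminished fourth: a diminished fourth plus an octave.)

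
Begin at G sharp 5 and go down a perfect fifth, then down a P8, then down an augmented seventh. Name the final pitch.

A perfect fifth down from G#5 is C#5.
Down a perfect octave from C#5: C#4 (12 semitones down).
C#4 down an augmented seventh → Db3 (12 semitones).

D flat 3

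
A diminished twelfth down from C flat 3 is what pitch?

The twelfth's letter: C down five letter names plus an octave → F.
A diminished twelfth spans 18 semitones, so from Cb3 the target pitch is F1.

F 1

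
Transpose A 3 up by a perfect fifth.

E 4

Counting five letter names up from A lands on E.
Moving 7 semitones up from A3 (the size of a perfect fifth) reaches E4.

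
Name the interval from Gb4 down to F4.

m2

Descending from Gb4 to F4 is the same interval as ascending F4 to Gb4.
F to G spans two letter names (F-G), so the interval is some kind of second.
A major second would be 2 semitones, but F4 to Gb4 is 1 — one semitone narrower, making it a minor second.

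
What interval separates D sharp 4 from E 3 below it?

M7

Descending from D#4 to E3 is the same interval as ascending E3 to D#4.
E to D spans seven letter names (E-F-G-A-B-C-D) — that makes it a seventh of some quality.
The major seventh spans 11 semitones, and E3 to D#4 is exactly 11 semitones — so this is a major seventh.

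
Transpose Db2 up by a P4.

Gb2

The fourth takes the letter from D up to G.
A perfect fourth is 5 semitones; 5 semitones up from Db2 gives Gb2.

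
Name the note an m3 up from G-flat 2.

Counting three letter names up from G lands on B.
A minor third is 3 semitones; 3 semitones up from Gb2 gives Bbb2.

B-double-flat 2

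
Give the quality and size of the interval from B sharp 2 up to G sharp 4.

minor thirteenth

B to G spans six letter names (B-C-D-E-F-G), plus an octave, so the interval is some kind of thirteenth.
B#2 to G#4 is 20 semitones, a half step short of the major thirteenth (21), so this is minor.
(Equivalently, a compound minor sixth: a minor sixth plus an octave.)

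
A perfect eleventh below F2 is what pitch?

The eleventh's letter: F down four letter names plus an octave → C.
A perfect eleventh spans 17 semitones, so from F2 the target pitch is C1.

C1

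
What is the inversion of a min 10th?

major sixth

First reduce the compound minor tenth to its simple form, a minor third.
Interval numbers invert to sum to nine: 3 + 6 = 9, so a third inverts to a sixth.
Quality inverts too: minor becomes major. That makes the inversion a major sixth.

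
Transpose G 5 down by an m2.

Two letter names down from G: F.
Moving 1 semitone down from G5 (the size of a minor second) reaches F#5.

F-sharp 5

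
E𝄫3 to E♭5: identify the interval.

E to E is the same letter name, plus 2 octaves, so the interval is some kind of fifteenth.
Ebb3 to Eb5 spans 25 semitones — one semitone wider than the perfect fifteenth (24) — giving an augmented fifteenth.
(Equivalently, a compound augmented octave: an augmented octave plus an octave.)

augmented 15th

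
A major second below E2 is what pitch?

D2

The second takes the letter from E down to D.
Moving 2 semitones down from E2 (the size of a major second) reaches D2.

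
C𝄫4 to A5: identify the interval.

doubly augmented thirteenth

C to A spans six letter names (C-D-E-F-G-A), plus an octave — that makes it a thirteenth of some quality.
A major thirteenth would be 21 semitones; Cbb4 to A5 is 23, two semitones wider, so the interval is doubly augmented.
(Equivalently, a compound doubly augmented sixth: a doubly augmented sixth plus an octave.)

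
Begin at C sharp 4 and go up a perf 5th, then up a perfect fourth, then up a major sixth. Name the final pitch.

A sharp 5

A perfect fifth up from C#4 is G#4.
Up a perfect fourth from G#4: C#5 (5 semitones up).
C#5 up a major sixth → A#5 (9 semitones).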